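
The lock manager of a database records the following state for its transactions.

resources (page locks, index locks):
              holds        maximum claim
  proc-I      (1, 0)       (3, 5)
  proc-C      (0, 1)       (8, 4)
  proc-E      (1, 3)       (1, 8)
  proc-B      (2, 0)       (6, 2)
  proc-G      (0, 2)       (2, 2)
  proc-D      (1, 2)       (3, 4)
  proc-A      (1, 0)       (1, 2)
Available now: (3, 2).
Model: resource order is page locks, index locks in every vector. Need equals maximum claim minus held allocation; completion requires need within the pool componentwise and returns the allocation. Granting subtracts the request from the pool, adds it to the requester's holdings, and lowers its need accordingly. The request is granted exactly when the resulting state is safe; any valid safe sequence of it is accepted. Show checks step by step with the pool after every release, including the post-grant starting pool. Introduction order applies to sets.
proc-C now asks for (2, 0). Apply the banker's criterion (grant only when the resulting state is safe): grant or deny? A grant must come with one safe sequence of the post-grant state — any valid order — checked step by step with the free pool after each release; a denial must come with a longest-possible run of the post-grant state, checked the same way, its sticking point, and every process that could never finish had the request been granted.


GRANT: granting preserves safety; a valid post-grant sequence is proc-A, proc-G, proc-D, proc-I, proc-B, proc-E, proc-C.
Key observation: post-grant, (1, 2) remains, and an order beginning with proc-A completes everyone.
Verifying the post-grant state step by step:
  pool = (1, 2)
  proc-A needs (0, 2) <= (1, 2) -> finishes; pool += (1, 0) = (2, 2)
  proc-G needs (2, 0) <= (2, 2) -> finishes; pool += (0, 2) = (2, 4)
  proc-D needs (2, 2) <= (2, 4) -> finishes; pool += (1, 2) = (3, 6)
  proc-I needs (2, 5) <= (3, 6) -> finishes; pool += (1, 0) = (4, 6)
  proc-B needs (4, 2) <= (4, 6) -> finishes; pool += (2, 0) = (6, 6)
  proc-E needs (0, 5) <= (6, 6) -> finishes; pool += (1, 3) = (7, 9)
  proc-C needs (6, 3) <= (7, 9) -> finishes; pool += (2, 1) = (9, 10)


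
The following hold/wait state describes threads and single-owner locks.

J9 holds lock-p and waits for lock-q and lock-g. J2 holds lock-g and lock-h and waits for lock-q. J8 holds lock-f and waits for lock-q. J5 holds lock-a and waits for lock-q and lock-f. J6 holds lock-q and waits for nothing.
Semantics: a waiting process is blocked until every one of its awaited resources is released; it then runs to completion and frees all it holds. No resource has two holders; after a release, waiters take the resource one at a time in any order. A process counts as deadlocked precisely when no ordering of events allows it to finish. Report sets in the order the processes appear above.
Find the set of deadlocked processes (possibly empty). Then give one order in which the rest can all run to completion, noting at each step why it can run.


The deadlocked set is empty.
Key observation: no waiting chain loops back on itself — every chain ends at a process that waits on nothing, so everyone eventually runs.
One completion order for the rest: J6, J2, J8, J5, J9.
Verifying each step:
  J6: no waits; runs immediately, freeing lock-q
  J2: everything it awaited (lock-q) is free; runs, freeing lock-g and lock-h
  J8: everything it awaited (lock-q) is free; runs, freeing lock-f
  J5: everything it awaited (lock-q and lock-f) is free; runs, freeing lock-a
  J9: everything it awaited (lock-q and lock-g) is free; runs, freeing lock-p


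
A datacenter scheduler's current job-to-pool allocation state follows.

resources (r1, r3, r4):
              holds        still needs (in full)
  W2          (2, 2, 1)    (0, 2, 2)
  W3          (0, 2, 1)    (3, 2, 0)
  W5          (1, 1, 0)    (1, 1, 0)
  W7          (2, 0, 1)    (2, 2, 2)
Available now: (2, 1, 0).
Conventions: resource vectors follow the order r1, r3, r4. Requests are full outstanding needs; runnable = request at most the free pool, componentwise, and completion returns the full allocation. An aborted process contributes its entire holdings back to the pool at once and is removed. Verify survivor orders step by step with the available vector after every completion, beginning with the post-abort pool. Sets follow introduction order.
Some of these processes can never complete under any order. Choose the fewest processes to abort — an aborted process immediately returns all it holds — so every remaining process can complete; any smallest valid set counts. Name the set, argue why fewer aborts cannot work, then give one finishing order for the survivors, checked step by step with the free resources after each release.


Abort W2.
Key observation: no ordering could ever have run W7 before the abort of W2; with (2, 2, 1) back in the pool it fits at step 3.
Why nothing smaller works: aborting no one leaves the state deadlocked as given.
The survivors complete as W3, W5, W7. Step-by-step check (starting from the post-abort pool):
  pool = (4, 3, 1)
  W3: need (3, 2, 0) fits (4, 3, 1); releases (0, 2, 1), pool now (4, 5, 2)
  W5: need (1, 1, 0) fits (4, 5, 2); releases (1, 1, 0), pool now (5, 6, 2)
  W7: need (2, 2, 2) fits (5, 6, 2); releases (2, 0, 1), pool now (7, 6, 3)


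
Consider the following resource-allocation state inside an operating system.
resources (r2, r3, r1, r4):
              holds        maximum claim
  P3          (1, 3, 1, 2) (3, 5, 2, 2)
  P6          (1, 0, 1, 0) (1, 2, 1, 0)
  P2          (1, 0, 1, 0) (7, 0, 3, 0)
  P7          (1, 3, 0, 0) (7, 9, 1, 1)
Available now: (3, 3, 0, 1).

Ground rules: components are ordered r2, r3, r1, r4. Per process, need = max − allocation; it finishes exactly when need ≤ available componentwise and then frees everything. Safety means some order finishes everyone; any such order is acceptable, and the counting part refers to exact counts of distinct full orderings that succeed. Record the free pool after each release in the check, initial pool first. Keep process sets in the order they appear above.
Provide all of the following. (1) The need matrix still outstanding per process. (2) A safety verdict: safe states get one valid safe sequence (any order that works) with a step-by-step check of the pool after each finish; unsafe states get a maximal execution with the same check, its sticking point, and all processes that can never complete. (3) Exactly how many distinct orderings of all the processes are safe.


(1) Outstanding need per process (order r2, r3, r1, r4):
  P3: (2, 2, 1, 0)
  P6: (0, 2, 0, 0)
  P2: (6, 0, 2, 0)
  P7: (6, 6, 1, 1)
(2) The state is UNSAFE.
Key observation: r2 is the bottleneck — with P6, P3 done the pool holds (5, 6, 2, 3), short of every remaining need.
Going as far as possible: P6, P3; after that, nothing fits. Step-by-step check:
  pool = (3, 3, 0, 1)
  P6 needs (0, 2, 0, 0) <= (3, 3, 0, 1) -> finishes; pool += (1, 0, 1, 0) = (4, 3, 1, 1)
  P3 needs (2, 2, 1, 0) <= (4, 3, 1, 1) -> finishes; pool += (1, 3, 1, 2) = (5, 6, 2, 3)
  P2 still needs (6, 0, 2, 0) but only (5, 6, 2, 3) is free — short on r2
  P7 still needs (6, 6, 1, 1) but only (5, 6, 2, 3) is free — short on r2
Processes that can never finish: P2 and P7.
(3) Precisely 0 of the possible complete orderings are safe sequences.


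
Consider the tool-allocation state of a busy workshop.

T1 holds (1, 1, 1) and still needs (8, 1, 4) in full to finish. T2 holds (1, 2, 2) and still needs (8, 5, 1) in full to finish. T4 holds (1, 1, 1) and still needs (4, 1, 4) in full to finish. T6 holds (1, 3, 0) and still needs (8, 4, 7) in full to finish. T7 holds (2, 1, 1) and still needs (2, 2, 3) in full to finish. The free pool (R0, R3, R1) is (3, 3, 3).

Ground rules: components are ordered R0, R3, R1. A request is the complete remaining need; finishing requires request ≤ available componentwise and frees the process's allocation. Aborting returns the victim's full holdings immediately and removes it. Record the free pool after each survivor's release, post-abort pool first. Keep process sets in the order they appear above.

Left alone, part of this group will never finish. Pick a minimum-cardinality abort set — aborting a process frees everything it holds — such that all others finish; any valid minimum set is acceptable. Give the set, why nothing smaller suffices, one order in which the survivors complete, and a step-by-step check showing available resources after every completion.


Abort T1 and T2.
Key observation: before aborting T1 and T2, T6 was permanently blocked — no order could ever run it; afterwards it completes at step 3.
Minimality, checking each single-abort alternative: T1 alone leaves T2 blocked (short on R0); T2 alone leaves T1 blocked (short on R0); T4 alone leaves T1 blocked (short on R0); T6 alone leaves T1 blocked (short on R0); T7 alone leaves T1 blocked (short on R0).
One survivor order: T4, T7, T6. Verifying each step (post-abort pool first):
  pool = (5, 6, 6)
  run T4 (needs (4, 1, 4), free (5, 6, 6)); after release of (1, 1, 1) the pool is (6, 7, 7)
  run T7 (needs (2, 2, 3), free (6, 7, 7)); after release of (2, 1, 1) the pool is (8, 8, 8)
  run T6 (needs (8, 4, 7), free (8, 8, 8)); after release of (1, 3, 0) the pool is (9, 11, 8)


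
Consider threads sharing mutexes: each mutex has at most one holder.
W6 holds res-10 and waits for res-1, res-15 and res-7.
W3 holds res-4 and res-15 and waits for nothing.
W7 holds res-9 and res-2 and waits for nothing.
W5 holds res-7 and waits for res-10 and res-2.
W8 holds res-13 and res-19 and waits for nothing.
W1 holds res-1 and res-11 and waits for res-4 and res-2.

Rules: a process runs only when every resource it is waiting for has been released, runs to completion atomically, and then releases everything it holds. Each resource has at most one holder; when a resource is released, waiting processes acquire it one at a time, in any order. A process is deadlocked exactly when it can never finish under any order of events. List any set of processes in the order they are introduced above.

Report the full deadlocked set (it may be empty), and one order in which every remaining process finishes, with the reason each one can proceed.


Deadlocked set: W6 and W5.
Key observation: the waits loop around W6 -> W5 -> W6 with no way out; no other process is dragged down with it.
One completion order for the rest: W7, W3, W8, W1.
Verifying each step:
  run W7 (it waits on nothing); releases res-9 and res-2
  run W3 (it waits on nothing); releases res-4 and res-15
  run W8 (it waits on nothing); releases res-13 and res-19
  W1: everything it awaited (res-4 and res-2) is free; runs, freeing res-1 and res-11


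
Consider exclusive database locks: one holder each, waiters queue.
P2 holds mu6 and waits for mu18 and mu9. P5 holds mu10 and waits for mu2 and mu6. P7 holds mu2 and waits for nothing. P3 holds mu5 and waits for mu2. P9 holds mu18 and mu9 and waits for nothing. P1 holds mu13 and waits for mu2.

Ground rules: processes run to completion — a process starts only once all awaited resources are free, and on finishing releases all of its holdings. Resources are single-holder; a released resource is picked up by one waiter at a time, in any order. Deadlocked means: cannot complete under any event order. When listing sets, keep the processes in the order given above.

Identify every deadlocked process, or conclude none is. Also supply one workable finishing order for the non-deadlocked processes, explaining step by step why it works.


The deadlocked set is empty.
Key observation: all waits point, directly or indirectly, at processes that can finish, so nothing is permanently blocked.
The rest can finish in the order P9, P2, P7, P3, P1, P5.
Verifying each step:
  P9: no waits; runs immediately, freeing mu18 and mu9
  P2 waits on mu18 and mu9 — all released -> runs and releases mu6
  P7: no waits; runs immediately, freeing mu2
  P3 waits on mu2 — all released -> runs and releases mu5
  P1 waits on mu2 — all released -> runs and releases mu13
  P5 waits on mu2 and mu6 — all released -> runs and releases mu10


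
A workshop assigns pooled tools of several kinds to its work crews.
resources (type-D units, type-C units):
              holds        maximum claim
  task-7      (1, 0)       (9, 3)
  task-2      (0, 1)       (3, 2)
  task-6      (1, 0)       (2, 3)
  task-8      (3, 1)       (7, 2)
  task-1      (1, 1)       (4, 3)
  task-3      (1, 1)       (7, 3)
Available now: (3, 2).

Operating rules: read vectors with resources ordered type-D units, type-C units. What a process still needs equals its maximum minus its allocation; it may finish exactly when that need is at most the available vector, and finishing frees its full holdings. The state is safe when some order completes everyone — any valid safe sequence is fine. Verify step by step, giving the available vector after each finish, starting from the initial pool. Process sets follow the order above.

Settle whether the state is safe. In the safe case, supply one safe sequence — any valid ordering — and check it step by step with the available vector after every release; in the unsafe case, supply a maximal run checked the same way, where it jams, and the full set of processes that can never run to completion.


The state is SAFE; one workable sequence: task-1, task-8, task-3, task-7, task-6, task-2.
Key observation: task-1 marks the first exact bind of the order: its need (3, 2) fits the free (3, 2) with zero slack on a requested resource.
Verifying each step:
  pool = (3, 2)
  run task-1 (needs (3, 2), free (3, 2)); after release of (1, 1) the pool is (4, 3)
  run task-8 (needs (4, 1), free (4, 3)); after release of (3, 1) the pool is (7, 4)
  run task-3 (needs (6, 2), free (7, 4)); after release of (1, 1) the pool is (8, 5)
  run task-7 (needs (8, 3), free (8, 5)); after release of (1, 0) the pool is (9, 5)
  run task-6 (needs (1, 3), free (9, 5)); after release of (1, 0) the pool is (10, 5)
  run task-2 (needs (3, 1), free (10, 5)); after release of (0, 1) the pool is (10, 6)


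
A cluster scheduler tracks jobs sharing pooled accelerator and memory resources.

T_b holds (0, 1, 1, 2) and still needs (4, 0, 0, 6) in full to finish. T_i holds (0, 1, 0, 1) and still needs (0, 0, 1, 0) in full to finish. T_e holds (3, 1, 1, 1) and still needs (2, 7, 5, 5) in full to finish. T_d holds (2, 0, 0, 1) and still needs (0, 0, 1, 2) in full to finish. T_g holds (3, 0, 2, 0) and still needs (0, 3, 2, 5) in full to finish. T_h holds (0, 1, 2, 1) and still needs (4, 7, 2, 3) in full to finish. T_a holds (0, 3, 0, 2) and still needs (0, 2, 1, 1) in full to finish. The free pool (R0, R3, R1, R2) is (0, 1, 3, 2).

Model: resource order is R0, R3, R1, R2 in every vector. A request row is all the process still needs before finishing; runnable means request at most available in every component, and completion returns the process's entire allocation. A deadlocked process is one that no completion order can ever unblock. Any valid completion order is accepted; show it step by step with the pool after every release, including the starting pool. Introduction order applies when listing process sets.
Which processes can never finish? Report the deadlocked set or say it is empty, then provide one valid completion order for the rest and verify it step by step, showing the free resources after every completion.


The deadlocked set is T_e and T_h.
Key observation: after T_i, T_d, T_a, T_g, T_b complete, (5, 6, 6, 8) is the best the pool ever gets, yet each leftover process wants more R3.
The rest can finish in the order T_i, T_d, T_a, T_g, T_b. Step-by-step check:
  pool = (0, 1, 3, 2)
  T_i: need (0, 0, 1, 0) fits (0, 1, 3, 2); releases (0, 1, 0, 1), pool now (0, 2, 3, 3)
  T_d: need (0, 0, 1, 2) fits (0, 2, 3, 3); releases (2, 0, 0, 1), pool now (2, 2, 3, 4)
  T_a: need (0, 2, 1, 1) fits (2, 2, 3, 4); releases (0, 3, 0, 2), pool now (2, 5, 3, 6)
  T_g: need (0, 3, 2, 5) fits (2, 5, 3, 6); releases (3, 0, 2, 0), pool now (5, 5, 5, 6)
  T_b: need (4, 0, 0, 6) fits (5, 5, 5, 6); releases (0, 1, 1, 2), pool now (5, 6, 6, 8)
None of the blocked processes ever fits:
  T_e cannot run: need (2, 7, 5, 5) vs free (5, 6, 6, 8) (insufficient R3)
  T_h cannot run: need (4, 7, 2, 3) vs free (5, 6, 6, 8) (insufficient R3)


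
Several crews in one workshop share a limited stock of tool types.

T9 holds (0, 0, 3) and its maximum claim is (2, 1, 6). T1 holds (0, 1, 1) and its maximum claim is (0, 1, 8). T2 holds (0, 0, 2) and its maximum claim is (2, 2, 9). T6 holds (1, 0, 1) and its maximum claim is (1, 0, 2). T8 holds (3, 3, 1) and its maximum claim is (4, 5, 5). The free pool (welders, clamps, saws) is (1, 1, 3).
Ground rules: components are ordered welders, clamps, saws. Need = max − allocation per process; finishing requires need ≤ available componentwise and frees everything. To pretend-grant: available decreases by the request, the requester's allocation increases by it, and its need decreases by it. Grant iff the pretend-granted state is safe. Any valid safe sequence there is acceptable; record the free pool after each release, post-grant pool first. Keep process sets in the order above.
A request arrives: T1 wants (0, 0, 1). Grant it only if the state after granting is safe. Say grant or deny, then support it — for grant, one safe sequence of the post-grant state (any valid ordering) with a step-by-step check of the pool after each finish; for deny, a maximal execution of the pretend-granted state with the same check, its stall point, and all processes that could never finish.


GRANT: granting preserves safety; a valid post-grant sequence is T6, T9, T1, T2, T8.
Key observation: after the grant the pool drops to (1, 1, 2), which still lets T6 finish first and unwind the rest.
Check on the post-grant state, step by step:
  pool = (1, 1, 2)
  run T6 (needs (0, 0, 1), free (1, 1, 2)); after release of (1, 0, 1) the pool is (2, 1, 3)
  run T9 (needs (2, 1, 3), free (2, 1, 3)); after release of (0, 0, 3) the pool is (2, 1, 6)
  run T1 (needs (0, 0, 6), free (2, 1, 6)); after release of (0, 1, 2) the pool is (2, 2, 8)
  run T2 (needs (2, 2, 7), free (2, 2, 8)); after release of (0, 0, 2) the pool is (2, 2, 10)
  run T8 (needs (1, 2, 4), free (2, 2, 10)); after release of (3, 3, 1) the pool is (5, 5, 11)


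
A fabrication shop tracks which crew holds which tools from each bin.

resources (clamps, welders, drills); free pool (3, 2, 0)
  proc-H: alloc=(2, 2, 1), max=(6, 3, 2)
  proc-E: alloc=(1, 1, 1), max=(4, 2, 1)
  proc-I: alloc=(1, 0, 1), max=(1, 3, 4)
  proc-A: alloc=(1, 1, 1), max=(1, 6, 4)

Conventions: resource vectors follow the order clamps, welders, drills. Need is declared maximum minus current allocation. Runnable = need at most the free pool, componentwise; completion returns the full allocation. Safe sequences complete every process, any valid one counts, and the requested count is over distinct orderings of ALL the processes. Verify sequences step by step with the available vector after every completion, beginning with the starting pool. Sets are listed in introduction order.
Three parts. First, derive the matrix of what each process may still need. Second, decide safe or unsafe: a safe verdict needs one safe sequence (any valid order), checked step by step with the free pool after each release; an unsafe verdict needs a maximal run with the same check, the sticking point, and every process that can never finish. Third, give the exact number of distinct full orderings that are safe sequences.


(1) Remaining need (order clamps, welders, drills):
  proc-H: (4, 1, 1)
  proc-E: (3, 1, 0)
  proc-I: (0, 3, 3)
  proc-A: (0, 5, 3)
(2) UNSAFE — no complete ordering exists.
Key observation: after proc-E, proc-H complete, (6, 5, 2) is the best the pool ever gets, yet each leftover process wants more drills.
The run proc-E, proc-H cannot be extended any further. Verifying each step:
  pool = (3, 2, 0)
  proc-E needs (3, 1, 0) <= (3, 2, 0) -> finishes; pool += (1, 1, 1) = (4, 3, 1)
  proc-H needs (4, 1, 1) <= (4, 3, 1) -> finishes; pool += (2, 2, 1) = (6, 5, 2)
  proc-I cannot run: need (0, 3, 3) vs free (6, 5, 2) (insufficient drills)
  proc-A cannot run: need (0, 5, 3) vs free (6, 5, 2) (insufficient drills)
Never able to finish: proc-I and proc-A.
(3) Exactly 0 of the possible complete orderings are safe sequences.


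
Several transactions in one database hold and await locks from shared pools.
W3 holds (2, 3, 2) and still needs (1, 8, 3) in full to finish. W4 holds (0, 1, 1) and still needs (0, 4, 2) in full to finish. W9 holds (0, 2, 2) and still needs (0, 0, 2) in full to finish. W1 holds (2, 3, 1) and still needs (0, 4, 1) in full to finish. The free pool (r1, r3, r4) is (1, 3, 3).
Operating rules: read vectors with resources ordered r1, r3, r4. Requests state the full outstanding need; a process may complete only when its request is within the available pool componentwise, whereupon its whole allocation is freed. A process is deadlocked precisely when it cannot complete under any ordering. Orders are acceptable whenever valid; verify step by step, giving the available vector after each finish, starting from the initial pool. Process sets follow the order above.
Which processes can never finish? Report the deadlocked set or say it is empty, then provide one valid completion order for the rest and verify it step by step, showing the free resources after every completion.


The deadlocked set is empty.
Key observation: starting with W9, each completion frees enough for the next — no one is permanently blocked.
A valid finishing order for the others: W9, W4, W1, W3. Step-by-step check:
  pool = (1, 3, 3)
  run W9 (needs (0, 0, 2), free (1, 3, 3)); after release of (0, 2, 2) the pool is (1, 5, 5)
  run W4 (needs (0, 4, 2), free (1, 5, 5)); after release of (0, 1, 1) the pool is (1, 6, 6)
  run W1 (needs (0, 4, 1), free (1, 6, 6)); after release of (2, 3, 1) the pool is (3, 9, 7)
  run W3 (needs (1, 8, 3), free (3, 9, 7)); after release of (2, 3, 2) the pool is (5, 12, 9)


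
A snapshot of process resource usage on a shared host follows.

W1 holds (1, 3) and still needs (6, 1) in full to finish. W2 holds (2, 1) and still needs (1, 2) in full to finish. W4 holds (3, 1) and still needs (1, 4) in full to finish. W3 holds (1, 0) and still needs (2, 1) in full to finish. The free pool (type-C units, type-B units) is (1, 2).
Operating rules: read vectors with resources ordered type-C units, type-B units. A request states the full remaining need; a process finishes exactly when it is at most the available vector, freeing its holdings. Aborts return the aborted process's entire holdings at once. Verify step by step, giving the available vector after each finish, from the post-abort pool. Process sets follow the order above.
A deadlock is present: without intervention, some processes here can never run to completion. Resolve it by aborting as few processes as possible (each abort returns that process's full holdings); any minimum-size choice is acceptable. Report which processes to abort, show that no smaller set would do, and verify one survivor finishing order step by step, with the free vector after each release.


The answer: abort W4.
Key observation: W1 had no path to completion before; after the abort of W4 ((3, 1) returned), step 3 is where it fits.
Why nothing smaller works: aborting no one leaves the state deadlocked as given.
One survivor order: W3, W2, W1. Walking it through (post-abort pool first):
  pool = (4, 3)
  W3: need (2, 1) fits (4, 3); releases (1, 0), pool now (5, 3)
  W2: need (1, 2) fits (5, 3); releases (2, 1), pool now (7, 4)
  W1: need (6, 1) fits (7, 4); releases (1, 3), pool now (8, 7)


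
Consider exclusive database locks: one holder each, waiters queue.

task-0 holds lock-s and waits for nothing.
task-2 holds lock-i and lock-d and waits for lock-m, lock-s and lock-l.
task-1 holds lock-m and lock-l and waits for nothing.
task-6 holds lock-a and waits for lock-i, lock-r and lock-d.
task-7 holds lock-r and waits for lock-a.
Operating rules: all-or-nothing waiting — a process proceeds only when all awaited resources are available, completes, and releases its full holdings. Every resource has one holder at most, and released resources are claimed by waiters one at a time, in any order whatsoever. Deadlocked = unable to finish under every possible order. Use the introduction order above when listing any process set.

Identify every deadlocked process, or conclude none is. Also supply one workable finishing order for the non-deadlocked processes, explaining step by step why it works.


The deadlocked set is task-6 and task-7.
Key observation: the loop task-6 -> task-7 -> task-6 blocks itself forever; no other process is dragged down with it.
A valid finishing order for the others: task-1, task-0, task-2.
Check, step by step:
  task-1 waits on nothing -> runs at once and releases lock-m and lock-l
  task-0 waits on nothing -> runs at once and releases lock-s
  task-2 waits on lock-m, lock-s and lock-l — all released -> runs and releases lock-i and lock-d


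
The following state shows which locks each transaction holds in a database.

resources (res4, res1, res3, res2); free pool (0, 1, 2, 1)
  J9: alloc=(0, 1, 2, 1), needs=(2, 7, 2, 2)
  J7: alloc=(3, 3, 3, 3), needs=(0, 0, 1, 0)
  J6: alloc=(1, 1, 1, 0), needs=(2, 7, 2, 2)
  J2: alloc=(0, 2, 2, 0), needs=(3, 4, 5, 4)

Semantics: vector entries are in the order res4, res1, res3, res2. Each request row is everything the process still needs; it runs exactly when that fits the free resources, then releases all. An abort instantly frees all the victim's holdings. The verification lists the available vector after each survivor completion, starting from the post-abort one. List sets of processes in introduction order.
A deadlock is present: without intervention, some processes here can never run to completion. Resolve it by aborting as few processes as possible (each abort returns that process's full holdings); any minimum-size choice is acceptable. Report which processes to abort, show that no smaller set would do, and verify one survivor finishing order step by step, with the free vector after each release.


Minimum abort set: J9.
Key observation: the deadlocked J6 becomes finishable only because J9 released (0, 1, 2, 1); it completes at step 3 below.
Minimality: the empty abort set fails — the state is deadlocked as it stands.
The survivors complete as J7, J2, J6. Step-by-step check (starting from the post-abort pool):
  pool = (0, 2, 4, 2)
  J7 needs (0, 0, 1, 0) <= (0, 2, 4, 2) -> finishes; pool += (3, 3, 3, 3) = (3, 5, 7, 5)
  J2 needs (3, 4, 5, 4) <= (3, 5, 7, 5) -> finishes; pool += (0, 2, 2, 0) = (3, 7, 9, 5)
  J6 needs (2, 7, 2, 2) <= (3, 7, 9, 5) -> finishes; pool += (1, 1, 1, 0) = (4, 8, 10, 5)


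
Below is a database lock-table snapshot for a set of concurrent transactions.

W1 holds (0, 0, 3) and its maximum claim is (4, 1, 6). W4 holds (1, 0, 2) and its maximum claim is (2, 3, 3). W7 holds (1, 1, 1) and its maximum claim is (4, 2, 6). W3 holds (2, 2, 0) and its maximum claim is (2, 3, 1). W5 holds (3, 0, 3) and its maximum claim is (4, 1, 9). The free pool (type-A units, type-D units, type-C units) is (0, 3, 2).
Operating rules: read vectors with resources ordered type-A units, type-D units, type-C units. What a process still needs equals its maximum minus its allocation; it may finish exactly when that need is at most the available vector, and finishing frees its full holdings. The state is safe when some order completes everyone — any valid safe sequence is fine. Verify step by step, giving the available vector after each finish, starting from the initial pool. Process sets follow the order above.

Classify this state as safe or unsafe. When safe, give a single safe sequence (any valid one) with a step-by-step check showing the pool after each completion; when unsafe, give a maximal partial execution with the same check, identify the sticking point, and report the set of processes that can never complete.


UNSAFE — no complete ordering exists.
Key observation: after W3, W4 the pool peaks at (3, 5, 4), and each blocked process is short somewhere: W1 on type-A units; W7 on type-C units; W5 on type-C units.
Going as far as possible: W3, W4; after that, nothing fits. Walking it through:
  pool = (0, 3, 2)
  W3 needs (0, 1, 1) <= (0, 3, 2) -> finishes; pool += (2, 2, 0) = (2, 5, 2)
  W4 needs (1, 3, 1) <= (2, 5, 2) -> finishes; pool += (1, 0, 2) = (3, 5, 4)
  blocked: W1 wants (4, 1, 3), pool (3, 5, 4) — not enough type-A units
  blocked: W7 wants (3, 1, 5), pool (3, 5, 4) — not enough type-C units
  blocked: W5 wants (1, 1, 6), pool (3, 5, 4) — not enough type-C units
Permanently blocked: W1, W7 and W5.


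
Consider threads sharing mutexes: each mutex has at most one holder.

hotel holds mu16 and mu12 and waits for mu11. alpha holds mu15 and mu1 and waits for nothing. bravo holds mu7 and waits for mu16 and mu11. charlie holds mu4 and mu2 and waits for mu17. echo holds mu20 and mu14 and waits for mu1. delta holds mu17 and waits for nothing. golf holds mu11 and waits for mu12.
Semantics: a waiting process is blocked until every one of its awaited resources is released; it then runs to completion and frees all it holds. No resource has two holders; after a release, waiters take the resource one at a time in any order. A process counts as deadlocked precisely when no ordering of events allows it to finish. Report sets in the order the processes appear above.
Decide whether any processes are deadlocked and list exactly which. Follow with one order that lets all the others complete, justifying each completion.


The deadlocked set is hotel, bravo and golf.
Key observation: nobody on the ring hotel -> golf -> hotel can start until another member finishes, which never happens; bravo waits into the deadlock from upstream.
The rest can finish in the order alpha, delta, echo, charlie.
Check, step by step:
  run alpha (it waits on nothing); releases mu15 and mu1
  run delta (it waits on nothing); releases mu17
  echo: everything it awaited (mu1) is free; runs, freeing mu20 and mu14
  charlie: everything it awaited (mu17) is free; runs, freeing mu4 and mu2


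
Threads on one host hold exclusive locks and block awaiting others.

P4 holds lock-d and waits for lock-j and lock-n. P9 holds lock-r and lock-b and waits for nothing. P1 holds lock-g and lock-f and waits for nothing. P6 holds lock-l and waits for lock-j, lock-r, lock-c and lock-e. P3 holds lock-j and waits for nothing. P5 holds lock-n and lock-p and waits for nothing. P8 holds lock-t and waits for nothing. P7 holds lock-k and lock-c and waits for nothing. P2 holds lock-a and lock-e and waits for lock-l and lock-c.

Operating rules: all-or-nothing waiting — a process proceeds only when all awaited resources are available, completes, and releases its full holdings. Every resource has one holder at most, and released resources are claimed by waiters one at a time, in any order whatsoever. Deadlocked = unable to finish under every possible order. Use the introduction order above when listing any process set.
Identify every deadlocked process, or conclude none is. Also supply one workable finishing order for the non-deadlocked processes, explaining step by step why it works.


Deadlocked set: P6 and P2.
Key observation: the knot is the closed ring of waits P6 -> P2 -> P6; no other process is dragged down with it.
A valid finishing order for the others: P9, P7, P3, P5, P1, P4, P8.
Check, step by step:
  run P9 (it waits on nothing); releases lock-r and lock-b
  run P7 (it waits on nothing); releases lock-k and lock-c
  run P3 (it waits on nothing); releases lock-j
  run P5 (it waits on nothing); releases lock-n and lock-p
  run P1 (it waits on nothing); releases lock-g and lock-f
  P4: everything it awaited (lock-j and lock-n) is free; runs, freeing lock-d
  run P8 (it waits on nothing); releases lock-t


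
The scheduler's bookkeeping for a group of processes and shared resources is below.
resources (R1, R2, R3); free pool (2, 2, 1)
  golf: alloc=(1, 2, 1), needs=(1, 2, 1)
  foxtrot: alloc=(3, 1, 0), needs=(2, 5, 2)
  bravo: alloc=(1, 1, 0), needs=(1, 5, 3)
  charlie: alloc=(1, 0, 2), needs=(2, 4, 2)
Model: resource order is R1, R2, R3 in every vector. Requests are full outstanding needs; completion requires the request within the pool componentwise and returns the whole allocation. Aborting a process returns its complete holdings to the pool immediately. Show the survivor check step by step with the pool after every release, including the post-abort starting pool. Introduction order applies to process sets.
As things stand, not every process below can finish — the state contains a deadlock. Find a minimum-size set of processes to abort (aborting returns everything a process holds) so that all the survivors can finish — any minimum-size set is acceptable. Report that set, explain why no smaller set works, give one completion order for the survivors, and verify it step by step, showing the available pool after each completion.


Minimum abort set: bravo.
Key observation: the deadlocked foxtrot becomes finishable only because bravo released (1, 1, 0); it completes at step 3 below.
Why nothing smaller works: aborting no one leaves the state deadlocked as given.
Survivors finish in the order: golf, charlie, foxtrot. Walking it through (pool after the aborts first):
  pool = (3, 3, 1)
  golf needs (1, 2, 1) <= (3, 3, 1) -> finishes; pool += (1, 2, 1) = (4, 5, 2)
  charlie needs (2, 4, 2) <= (4, 5, 2) -> finishes; pool += (1, 0, 2) = (5, 5, 4)
  foxtrot needs (2, 5, 2) <= (5, 5, 4) -> finishes; pool += (3, 1, 0) = (8, 6, 4)


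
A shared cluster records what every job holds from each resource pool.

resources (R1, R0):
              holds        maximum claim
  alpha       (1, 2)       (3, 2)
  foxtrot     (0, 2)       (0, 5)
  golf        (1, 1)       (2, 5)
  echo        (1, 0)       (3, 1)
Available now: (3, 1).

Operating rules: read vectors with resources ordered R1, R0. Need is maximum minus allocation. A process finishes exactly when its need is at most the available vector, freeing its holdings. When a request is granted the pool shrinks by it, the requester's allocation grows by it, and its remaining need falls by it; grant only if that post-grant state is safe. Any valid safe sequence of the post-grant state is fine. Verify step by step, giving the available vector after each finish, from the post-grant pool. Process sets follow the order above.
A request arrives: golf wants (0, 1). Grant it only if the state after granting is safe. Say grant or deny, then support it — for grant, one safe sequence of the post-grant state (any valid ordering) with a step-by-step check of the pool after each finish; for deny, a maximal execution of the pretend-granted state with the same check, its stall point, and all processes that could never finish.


DENY: after the grant no complete ordering would exist.
Key observation: even finishing alpha, echo leaves just (5, 2) free — too little R0 for any of the remaining processes.
Pretend the grant happened; the run alpha, echo goes as far as possible. Walking it through:
  pool = (3, 0)
  alpha needs (2, 0) <= (3, 0) -> finishes; pool += (1, 2) = (4, 2)
  echo needs (2, 1) <= (4, 2) -> finishes; pool += (1, 0) = (5, 2)
  foxtrot still needs (0, 3) but only (5, 2) is free — short on R0
  golf still needs (1, 3) but only (5, 2) is free — short on R0
Processes that could never finish after the grant: foxtrot and golf.


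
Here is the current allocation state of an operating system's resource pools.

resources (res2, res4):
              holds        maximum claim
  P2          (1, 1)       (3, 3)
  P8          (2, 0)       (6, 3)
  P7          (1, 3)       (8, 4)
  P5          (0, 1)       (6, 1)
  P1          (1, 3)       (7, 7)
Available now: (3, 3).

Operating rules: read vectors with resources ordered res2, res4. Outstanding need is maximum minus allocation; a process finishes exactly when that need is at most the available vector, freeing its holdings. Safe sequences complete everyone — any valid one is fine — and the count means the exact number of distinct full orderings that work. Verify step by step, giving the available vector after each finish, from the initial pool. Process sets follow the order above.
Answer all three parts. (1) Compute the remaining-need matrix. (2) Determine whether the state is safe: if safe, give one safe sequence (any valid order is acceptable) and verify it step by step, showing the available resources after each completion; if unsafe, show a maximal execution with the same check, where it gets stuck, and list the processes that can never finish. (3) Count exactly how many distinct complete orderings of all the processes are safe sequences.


(1) Need matrix, components ordered res2, res4:
  P2: (2, 2)
  P8: (4, 3)
  P7: (7, 1)
  P5: (6, 0)
  P1: (6, 4)
(2) SAFE. One safe sequence: P2, P8, P5, P1, P7.
Key observation: P8 is the earliest step where a requested resource binds exactly: need (4, 3), pool (4, 4) at its turn.
Walking it through:
  pool = (3, 3)
  P2: need (2, 2) fits (3, 3); releases (1, 1), pool now (4, 4)
  P8: need (4, 3) fits (4, 4); releases (2, 0), pool now (6, 4)
  P5: need (6, 0) fits (6, 4); releases (0, 1), pool now (6, 5)
  P1: need (6, 4) fits (6, 5); releases (1, 3), pool now (7, 8)
  P7: need (7, 1) fits (7, 8); releases (1, 3), pool now (8, 11)
(3) Exactly 3 of the possible complete orderings are safe sequences.


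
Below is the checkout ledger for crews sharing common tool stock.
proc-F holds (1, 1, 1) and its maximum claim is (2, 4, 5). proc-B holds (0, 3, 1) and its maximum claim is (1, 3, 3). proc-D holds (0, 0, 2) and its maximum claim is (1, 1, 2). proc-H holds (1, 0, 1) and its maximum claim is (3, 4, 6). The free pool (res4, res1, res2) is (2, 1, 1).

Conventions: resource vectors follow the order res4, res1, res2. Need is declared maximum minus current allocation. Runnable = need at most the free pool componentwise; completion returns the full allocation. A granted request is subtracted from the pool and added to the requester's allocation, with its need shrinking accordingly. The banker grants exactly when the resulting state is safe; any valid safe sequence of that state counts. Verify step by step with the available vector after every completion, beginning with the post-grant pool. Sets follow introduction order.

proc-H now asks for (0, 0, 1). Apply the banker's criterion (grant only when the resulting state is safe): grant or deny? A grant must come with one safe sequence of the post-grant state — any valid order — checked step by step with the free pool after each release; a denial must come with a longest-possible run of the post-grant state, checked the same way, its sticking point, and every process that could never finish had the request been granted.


DENY. Granting would leave the state unsafe.
Key observation: the pool after proc-D, proc-B is (2, 4, 3); every surviving request exceeds it in res2, so progress ends there.
Pretend the grant happened; the run proc-D, proc-B goes as far as possible. Verifying each step:
  pool = (2, 1, 0)
  proc-D: need (1, 1, 0) fits (2, 1, 0); releases (0, 0, 2), pool now (2, 1, 2)
  proc-B: need (1, 0, 2) fits (2, 1, 2); releases (0, 3, 1), pool now (2, 4, 3)
  blocked: proc-F wants (1, 3, 4), pool (2, 4, 3) — not enough res2
  blocked: proc-H wants (2, 4, 4), pool (2, 4, 3) — not enough res2
Had the request been granted, proc-F and proc-H could never finish.


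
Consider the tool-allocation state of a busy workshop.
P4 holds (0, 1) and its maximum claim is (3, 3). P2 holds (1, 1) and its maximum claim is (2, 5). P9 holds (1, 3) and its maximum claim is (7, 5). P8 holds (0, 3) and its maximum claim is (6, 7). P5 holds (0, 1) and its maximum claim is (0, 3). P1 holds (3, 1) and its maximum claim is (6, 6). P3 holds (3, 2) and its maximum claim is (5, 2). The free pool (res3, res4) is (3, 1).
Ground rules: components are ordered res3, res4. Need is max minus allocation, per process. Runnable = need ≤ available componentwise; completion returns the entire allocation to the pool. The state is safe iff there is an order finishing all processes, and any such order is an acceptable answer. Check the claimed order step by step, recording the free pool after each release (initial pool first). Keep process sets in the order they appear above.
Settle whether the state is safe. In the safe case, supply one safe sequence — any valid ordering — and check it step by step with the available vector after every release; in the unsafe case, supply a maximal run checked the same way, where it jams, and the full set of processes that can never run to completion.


SAFE. One safe sequence: P3, P9, P2, P5, P1, P8, P4.
Key observation: P9 is the earliest step where a requested resource binds exactly: need (6, 2), pool (6, 3) at its turn.
Check, step by step:
  pool = (3, 1)
  P3 needs (2, 0) <= (3, 1) -> finishes; pool += (3, 2) = (6, 3)
  P9 needs (6, 2) <= (6, 3) -> finishes; pool += (1, 3) = (7, 6)
  P2 needs (1, 4) <= (7, 6) -> finishes; pool += (1, 1) = (8, 7)
  P5 needs (0, 2) <= (8, 7) -> finishes; pool += (0, 1) = (8, 8)
  P1 needs (3, 5) <= (8, 8) -> finishes; pool += (3, 1) = (11, 9)
  P8 needs (6, 4) <= (11, 9) -> finishes; pool += (0, 3) = (11, 12)
  P4 needs (3, 2) <= (11, 12) -> finishes; pool += (0, 1) = (11, 13)
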